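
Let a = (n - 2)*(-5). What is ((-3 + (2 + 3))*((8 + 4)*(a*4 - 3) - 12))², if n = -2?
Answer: 3326976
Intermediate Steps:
a = 20 (a = (-2 - 2)*(-5) = -4*(-5) = 20)
((-3 + (2 + 3))*((8 + 4)*(a*4 - 3) - 12))² = ((-3 + (2 + 3))*((8 + 4)*(20*4 - 3) - 12))² = ((-3 + 5)*(12*(80 - 3) - 12))² = (2*(12*77 - 12))² = (2*(924 - 12))² = (2*912)² = 1824² = 3326976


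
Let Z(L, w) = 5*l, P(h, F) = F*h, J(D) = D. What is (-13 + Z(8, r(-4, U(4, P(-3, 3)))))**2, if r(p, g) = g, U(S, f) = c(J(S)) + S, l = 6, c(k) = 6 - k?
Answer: 289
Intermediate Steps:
U(S, f) = 6 (U(S, f) = (6 - S) + S = 6)
Z(L, w) = 30 (Z(L, w) = 5*6 = 30)
(-13 + Z(8, r(-4, U(4, P(-3, 3)))))**2 = (-13 + 30)**2 = 17**2 = 289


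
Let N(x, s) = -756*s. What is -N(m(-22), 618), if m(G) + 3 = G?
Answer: 467208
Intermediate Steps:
m(G) = -3 + G
-N(m(-22), 618) = -(-756)*618 = -1*(-467208) = 467208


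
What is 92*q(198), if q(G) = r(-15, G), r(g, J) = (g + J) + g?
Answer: 15456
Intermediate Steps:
r(g, J) = J + 2*g (r(g, J) = (J + g) + g = J + 2*g)
q(G) = -30 + G (q(G) = G + 2*(-15) = G - 30 = -30 + G)
92*q(198) = 92*(-30 + 198) = 92*168 = 15456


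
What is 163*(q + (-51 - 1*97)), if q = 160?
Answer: 1956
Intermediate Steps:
163*(q + (-51 - 1*97)) = 163*(160 + (-51 - 1*97)) = 163*(160 + (-51 - 97)) = 163*(160 - 148) = 163*12 = 1956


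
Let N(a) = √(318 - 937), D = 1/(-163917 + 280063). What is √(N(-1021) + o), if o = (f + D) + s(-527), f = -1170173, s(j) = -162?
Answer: √(-15787694293864714 + 13489893316*I*√619)/116146 ≈ 0.011499 + 1081.8*I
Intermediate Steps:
D = 1/116146 ≈ 8.6099e-6
N(a) = I*√619 (N(a) = √(-619) = I*√619)
o = -135929728909/116146 (o = (-1170173 + 1/116146) - 162 = -135910913257/116146 - 162 = -135929728909/116146 ≈ -1.1703e+6)
√(N(-1021) + o) = √(I*√619 - 135929728909/116146) = √(-135929728909/116146 + I*√619)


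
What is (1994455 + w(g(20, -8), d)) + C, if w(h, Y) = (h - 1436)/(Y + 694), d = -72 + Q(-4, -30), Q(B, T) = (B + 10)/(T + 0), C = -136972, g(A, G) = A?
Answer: 5774907567/3109 ≈ 1.8575e+6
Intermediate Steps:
Q(B, T) = (10 + B)/T
d = -361/5 (d = -72 + (10 - 4)/(-30) = -72 - 1/30*6 = -72 - ⅕ = -361/5 ≈ -72.200)
w(h, Y) = (-1436 + h)/(694 + Y)
(1994455 + w(g(20, -8), d)) + C = (1994455 + (-1436 + 20)/(694 - 361/5)) - 136972 = (1994455 - 1416/(3109/5)) - 136972 = (1994455 + (5/3109)*(-1416)) - 136972 = (1994455 - 7080/3109) - 136972 = 6200753515/3109 - 136972 = 5774907567/3109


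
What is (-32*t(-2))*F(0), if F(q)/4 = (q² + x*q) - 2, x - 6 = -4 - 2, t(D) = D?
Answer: -512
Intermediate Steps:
x = 0 (x = 6 + (-4 - 2) = 6 - 6 = 0)
F(q) = -8 + 4*q² (F(q) = 4*((q² + 0*q) - 2) = 4*((q² + 0) - 2) = 4*(q² - 2) = 4*(-2 + q²) = -8 + 4*q²)
(-32*t(-2))*F(0) = (-32*(-2))*(-8 + 4*0²) = 64*(-8 + 4*0) = 64*(-8 + 0) = 64*(-8) = -512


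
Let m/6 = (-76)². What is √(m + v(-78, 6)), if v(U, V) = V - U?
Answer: 6*√965 ≈ 186.39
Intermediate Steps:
m = 34656 (m = 6*(-76)² = 6*5776 = 34656)
√(m + v(-78, 6)) = √(34656 + (6 - 1*(-78))) = √(34656 + (6 + 78)) = √(34656 + 84) = √34740 = 6*√965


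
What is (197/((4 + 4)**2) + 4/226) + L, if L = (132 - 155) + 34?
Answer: 101941/7232 ≈ 14.096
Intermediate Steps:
L = 11 (L = -23 + 34 = 11)
(197/((4 + 4)**2) + 4/226) + L = (197/((4 + 4)**2) + 4/226) + 11 = (197/(8**2) + 4*(1/226)) + 11 = (197/64 + 2/113) + 11 = 22389/7232 + 11 = 101941/7232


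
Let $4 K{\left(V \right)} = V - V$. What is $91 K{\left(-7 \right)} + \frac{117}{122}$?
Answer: $\frac{117}{122} \approx 0.95902$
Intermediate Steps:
$K{\left(V \right)} = 0$ ($K{\left(V \right)} = \frac{V - V}{4} = \frac{1}{4} \cdot 0 = 0$)
$91 K{\left(-7 \right)} + \frac{117}{122} = 91 \cdot 0 + \frac{117}{122} = 0 + 117 \cdot \frac{1}{122} = 0 + \frac{117}{122} = \frac{117}{122}$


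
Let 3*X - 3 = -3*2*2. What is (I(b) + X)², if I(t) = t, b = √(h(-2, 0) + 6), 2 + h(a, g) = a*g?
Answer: 1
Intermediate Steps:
h(a, g) = -2 + a*g
b = 2 (b = √((-2 - 2*0) + 6) = √((-2 + 0) + 6) = √(-2 + 6) = √4 = 2)
X = -3 (X = 1 + (-3*2*2)/3 = 1 + (-6*2)/3 = 1 + (⅓)*(-12) = 1 - 4 = -3)
(I(b) + X)² = (2 - 3)² = (-1)² = 1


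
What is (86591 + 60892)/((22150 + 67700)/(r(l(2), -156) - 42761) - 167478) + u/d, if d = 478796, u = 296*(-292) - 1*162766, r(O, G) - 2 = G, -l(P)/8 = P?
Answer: -80358319512363/57355038435052 ≈ -1.4011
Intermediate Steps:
l(P) = -8*P
r(O, G) = 2 + G
u = -249198 (u = -86432 - 162766 = -249198)
(86591 + 60892)/((22150 + 67700)/(r(l(2), -156) - 42761) - 167478) + u/d = (86591 + 60892)/((22150 + 67700)/((2 - 156) - 42761) - 167478) - 249198/478796 = 147483/(89850/(-154 - 42761) - 167478) - 249198*1/478796 = 147483/(89850/(-42915) - 167478) - 124599/239398 = 147483/(89850*(-1/42915) - 167478) - 124599/239398 = 147483/(-5990/2861 - 167478) - 124599/239398 = 147483/(-479160548/2861) - 124599/239398 = 147483*(-2861/479160548) - 124599/239398 = -421948863/479160548 - 124599/239398 = -80358319512363/57355038435052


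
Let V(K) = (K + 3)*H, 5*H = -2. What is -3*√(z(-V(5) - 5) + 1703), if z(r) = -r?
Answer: -6*√10655/5 ≈ -123.87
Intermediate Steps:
H = -⅖ (H = (⅕)*(-2) = -⅖ ≈ -0.40000)
V(K) = -6/5 - 2*K/5 (V(K) = (K + 3)*(-⅖) = (3 + K)*(-⅖) = -6/5 - 2*K/5)
-3*√(z(-V(5) - 5) + 1703) = -3*√(-(-(-6/5 - ⅖*5) - 5) + 1703) = -3*√(-(-(-6/5 - 2) - 5) + 1703) = -3*√(-(-1*(-16/5) - 5) + 1703) = -3*√(-(16/5 - 5) + 1703) = -3*√(-1*(-9/5) + 1703) = -3*√(9/5 + 1703) = -6*√10655/5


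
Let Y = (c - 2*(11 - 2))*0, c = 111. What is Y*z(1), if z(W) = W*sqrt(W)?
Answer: 0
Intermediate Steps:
z(W) = W**(3/2)
Y = 0 (Y = (111 - 2*(11 - 2))*0 = (111 - 2*9)*0 = (111 - 18)*0 = 93*0 = 0)
Y*z(1) = 0*1**(3/2) = 0*1 = 0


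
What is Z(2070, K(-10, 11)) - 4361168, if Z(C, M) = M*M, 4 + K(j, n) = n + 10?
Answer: -4360879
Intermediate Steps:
K(j, n) = 6 + n (K(j, n) = -4 + (n + 10) = -4 + (10 + n) = 6 + n)
Z(C, M) = M²
Z(2070, K(-10, 11)) - 4361168 = (6 + 11)² - 4361168 = 17² - 4361168 = 289 - 4361168 = -4360879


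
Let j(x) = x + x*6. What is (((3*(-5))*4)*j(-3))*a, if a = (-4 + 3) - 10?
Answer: -13860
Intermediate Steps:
j(x) = 7*x (j(x) = x + 6*x = 7*x)
a = -11 (a = -1 - 10 = -11)
(((3*(-5))*4)*j(-3))*a = (((3*(-5))*4)*(7*(-3)))*(-11) = (-15*4*(-21))*(-11) = -60*(-21)*(-11) = 1260*(-11) = -13860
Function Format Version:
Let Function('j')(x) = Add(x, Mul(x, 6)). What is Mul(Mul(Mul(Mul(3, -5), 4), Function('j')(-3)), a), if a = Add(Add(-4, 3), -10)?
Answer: -13860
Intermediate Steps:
Function('j')(x) = Mul(7, x) (Function('j')(x) = Add(x, Mul(6, x)) = Mul(7, x))
a = -11 (a = Add(-1, -10) = -11)
Mul(Mul(Mul(Mul(3, -5), 4), Function('j')(-3)), a) = Mul(Mul(Mul(Mul(3, -5), 4), Mul(7, -3)), -11) = Mul(Mul(Mul(-15, 4), -21), -11) = Mul(Mul(-60, -21), -11) = Mul(1260, -11) = -13860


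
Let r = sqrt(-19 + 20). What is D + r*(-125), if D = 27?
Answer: -98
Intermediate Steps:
r = 1 (r = sqrt(1) = 1)
D + r*(-125) = 27 + 1*(-125) = 27 - 125 = -98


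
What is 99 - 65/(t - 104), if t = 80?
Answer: 2441/24 ≈ 101.71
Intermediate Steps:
99 - 65/(t - 104) = 99 - 65/(80 - 104) = 99 - 65/(-24) = 99 - 65*(-1/24) = 99 + 65/24 = 2441/24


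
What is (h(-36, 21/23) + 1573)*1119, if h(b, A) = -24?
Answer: 1733331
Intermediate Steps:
(h(-36, 21/23) + 1573)*1119 = (-24 + 1573)*1119 = 1549*1119 = 1733331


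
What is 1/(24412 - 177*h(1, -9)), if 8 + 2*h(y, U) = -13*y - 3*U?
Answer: 1/23881 ≈ 4.1874e-5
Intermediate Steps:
h(y, U) = -4 - 13*y/2 - 3*U/2 (h(y, U) = -4 + (-13*y - 3*U)/2 = -4 + (-13*y/2 - 3*U/2) = -4 - 13*y/2 - 3*U/2)
1/(24412 - 177*h(1, -9)) = 1/(24412 - 177*(-4 - 13/2*1 - 3/2*(-9))) = 1/(24412 - 177*(-4 - 13/2 + 27/2)) = 1/(24412 - 177*3) = 1/(24412 - 531) = 1/23881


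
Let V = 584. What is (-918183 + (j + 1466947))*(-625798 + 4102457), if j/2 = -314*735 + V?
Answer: 307169775968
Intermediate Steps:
j = -460412 (j = 2*(-314*735 + 584) = 2*(-230790 + 584) = 2*(-230206) = -460412)
(-918183 + (j + 1466947))*(-625798 + 4102457) = (-918183 + (-460412 + 1466947))*(-625798 + 4102457) = (-918183 + 1006535)*3476659 = 88352*3476659 = 307169775968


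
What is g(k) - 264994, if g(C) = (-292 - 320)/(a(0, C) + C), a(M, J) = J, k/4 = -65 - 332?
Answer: -210405083/794 ≈ -2.6499e+5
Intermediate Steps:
k = -1588 (k = 4*(-65 - 332) = 4*(-397) = -1588)
g(C) = -306/C (g(C) = (-292 - 320)/(C + C) = -612*1/(2*C) = -306/C)
g(k) - 264994 = -306/(-1588) - 264994 = -306*(-1/1588) - 264994 = 153/794 - 264994 = -210405083/794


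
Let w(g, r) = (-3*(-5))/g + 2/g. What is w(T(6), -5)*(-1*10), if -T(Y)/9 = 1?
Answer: 170/9 ≈ 18.889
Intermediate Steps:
T(Y) = -9 (T(Y) = -9*1 = -9)
w(g, r) = 17/g (w(g, r) = 15/g + 2/g = 17/g)
w(T(6), -5)*(-1*10) = (17/(-9))*(-1*10) = (17*(-⅑))*(-10) = -17/9*(-10) = 170/9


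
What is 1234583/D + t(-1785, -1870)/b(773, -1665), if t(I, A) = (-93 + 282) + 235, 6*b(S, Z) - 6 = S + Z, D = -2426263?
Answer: -519018115/153547787 ≈ -3.3802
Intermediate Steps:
b(S, Z) = 1 + S/6 + Z/6 (b(S, Z) = 1 + (S + Z)/6 = 1 + (S/6 + Z/6) = 1 + S/6 + Z/6)
t(I, A) = 424 (t(I, A) = 189 + 235 = 424)
1234583/D + t(-1785, -1870)/b(773, -1665) = 1234583/(-2426263) + 424/(1 + (⅙)*773 + (⅙)*(-1665)) = 1234583*(-1/2426263) + 424/(1 + 773/6 - 555/2) = -176369/346609 + 424/(-443/3) = -176369/346609 + 424*(-3/443) = -176369/346609 - 1272/443 = -519018115/153547787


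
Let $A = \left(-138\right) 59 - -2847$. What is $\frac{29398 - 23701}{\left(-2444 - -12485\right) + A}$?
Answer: $\frac{1899}{1582} \approx 1.2004$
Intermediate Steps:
$A = -5295$ ($A = -8142 + 2847 = -5295$)
$\frac{29398 - 23701}{\left(-2444 - -12485\right) + A} = \frac{29398 - 23701}{\left(-2444 - -12485\right) - 5295} = \frac{5697}{\left(-2444 + 12485\right) - 5295} = \frac{5697}{10041 - 5295} = \frac{5697}{4746} = 5697 \cdot \frac{1}{4746} = \frac{1899}{1582}$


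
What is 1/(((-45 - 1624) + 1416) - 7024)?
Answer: -1/7277 ≈ -0.00013742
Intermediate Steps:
1/(((-45 - 1624) + 1416) - 7024) = 1/((-1669 + 1416) - 7024) = 1/(-253 - 7024) = 1/(-7277) = -1/7277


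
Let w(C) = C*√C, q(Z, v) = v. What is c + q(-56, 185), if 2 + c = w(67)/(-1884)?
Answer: 183 - 67*√67/1884 ≈ 182.71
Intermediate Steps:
w(C) = C^(3/2)
c = -2 - 67*√67/1884 (c = -2 + 67^(3/2)/(-1884) = -2 + (67*√67)*(-1/1884) = -2 - 67*√67/1884 ≈ -2.2911)
c + q(-56, 185) = (-2 - 67*√67/1884) + 185 = 183 - 67*√67/1884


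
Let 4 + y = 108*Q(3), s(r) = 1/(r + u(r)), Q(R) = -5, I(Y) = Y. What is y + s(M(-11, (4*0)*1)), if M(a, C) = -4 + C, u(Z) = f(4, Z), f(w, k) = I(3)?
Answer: -545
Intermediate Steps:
f(w, k) = 3
u(Z) = 3
s(r) = 1/(3 + r) (s(r) = 1/(r + 3) = 1/(3 + r))
y = -544 (y = -4 + 108*(-5) = -4 - 540 = -544)
y + s(M(-11, (4*0)*1)) = -544 + 1/(3 + (-4 + (4*0)*1)) = -544 + 1/(3 + (-4 + 0*1)) = -544 + 1/(3 + (-4 + 0)) = -544 + 1/(3 - 4) = -544 + 1/(-1) = -544 - 1 = -545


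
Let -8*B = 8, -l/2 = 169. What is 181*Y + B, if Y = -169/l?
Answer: 179/2 ≈ 89.500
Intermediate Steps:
l = -338 (l = -2*169 = -338)
B = -1 (B = -1/8*8 = -1)
Y = 1/2 (Y = -169/(-338) = -169*(-1/338) = 1/2 ≈ 0.50000)
181*Y + B = 181*(1/2) - 1 = 181/2 - 1 = 179/2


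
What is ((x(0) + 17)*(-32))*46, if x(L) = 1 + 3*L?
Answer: -26496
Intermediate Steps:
((x(0) + 17)*(-32))*46 = (((1 + 3*0) + 17)*(-32))*46 = (((1 + 0) + 17)*(-32))*46 = ((1 + 17)*(-32))*46 = (18*(-32))*46 = -576*46 = -26496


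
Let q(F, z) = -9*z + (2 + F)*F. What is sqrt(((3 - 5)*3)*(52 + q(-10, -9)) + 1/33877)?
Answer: I*sqrt(1466698108985)/33877 ≈ 35.749*I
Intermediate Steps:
q(F, z) = -9*z + F*(2 + F)
sqrt(((3 - 5)*3)*(52 + q(-10, -9)) + 1/33877) = sqrt(((3 - 5)*3)*(52 + ((-10)**2 - 9*(-9) + 2*(-10))) + 1/33877) = sqrt((-2*3)*(52 + (100 + 81 - 20)) + 1/33877) = sqrt(-6*(52 + 161) + 1/33877) = sqrt(-6*213 + 1/33877) = sqrt(-1278 + 1/33877) = sqrt(-43294805/33877) = I*sqrt(1466698108985)/33877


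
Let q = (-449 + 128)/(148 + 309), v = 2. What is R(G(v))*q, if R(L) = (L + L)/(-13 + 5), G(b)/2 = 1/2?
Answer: 321/1828 ≈ 0.17560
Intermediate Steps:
G(b) = 1 (G(b) = 2/2 = 2*(½) = 1)
R(L) = -L/4 (R(L) = (2*L)/(-8) = (2*L)*(-⅛) = -L/4)
q = -321/457 ≈ -0.70241
R(G(v))*q = -¼*1*(-321/457) = -¼*(-321/457) = 321/1828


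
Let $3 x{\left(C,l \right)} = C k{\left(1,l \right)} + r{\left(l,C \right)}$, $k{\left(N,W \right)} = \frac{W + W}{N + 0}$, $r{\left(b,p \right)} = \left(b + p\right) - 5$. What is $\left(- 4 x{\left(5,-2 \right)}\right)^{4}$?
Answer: $\frac{59969536}{81} \approx 7.4037 \cdot 10^{5}$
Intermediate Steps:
$r{\left(b,p \right)} = -5 + b + p$
$k{\left(N,W \right)} = \frac{2 W}{N}$
$x{\left(C,l \right)} = - \frac{5}{3} + \frac{C}{3} + \frac{l}{3} + \frac{2 C l}{3}$ ($x{\left(C,l \right)} = \frac{C \frac{2 l}{1} + \left(-5 + l + C\right)}{3} = \frac{C 2 l 1 + \left(-5 + C + l\right)}{3} = \frac{C 2 l + \left(-5 + C + l\right)}{3} = \frac{2 C l + \left(-5 + C + l\right)}{3} = \frac{-5 + C + l + 2 C l}{3} = - \frac{5}{3} + \frac{C}{3} + \frac{l}{3} + \frac{2 C l}{3}$)
$\left(- 4 x{\left(5,-2 \right)}\right)^{4} = \left(- 4 \left(- \frac{5}{3} + \frac{1}{3} \cdot 5 + \frac{1}{3} \left(-2\right) + \frac{2}{3} \cdot 5 \left(-2\right)\right)\right)^{4} = \left(- 4 \left(- \frac{5}{3} + \frac{5}{3} - \frac{2}{3} - \frac{20}{3}\right)\right)^{4} = \left(\left(-4\right) \left(- \frac{22}{3}\right)\right)^{4} = \left(\frac{88}{3}\right)^{4} = \frac{59969536}{81}$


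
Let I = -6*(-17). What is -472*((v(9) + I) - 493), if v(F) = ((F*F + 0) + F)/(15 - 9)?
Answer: 177472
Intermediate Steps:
I = 102
v(F) = F/6 + F²/6 (v(F) = ((F² + 0) + F)/6 = (F² + F)*(⅙) = (F + F²)*(⅙) = F/6 + F²/6)
-472*((v(9) + I) - 493) = -472*(((⅙)*9*(1 + 9) + 102) - 493) = -472*(((⅙)*9*10 + 102) - 493) = -472*((15 + 102) - 493) = -472*(117 - 493) = -472*(-376) = 177472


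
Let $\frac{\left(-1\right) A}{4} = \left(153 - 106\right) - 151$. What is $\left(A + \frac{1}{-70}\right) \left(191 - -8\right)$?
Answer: $\frac{5794681}{70} \approx 82781.0$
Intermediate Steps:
$A = 416$ ($A = - 4 \left(\left(153 - 106\right) - 151\right) = - 4 \left(47 - 151\right) = \left(-4\right) \left(-104\right) = 416$)
$\left(A + \frac{1}{-70}\right) \left(191 - -8\right) = \left(416 + \frac{1}{-70}\right) \left(191 - -8\right) = \left(416 - \frac{1}{70}\right) \left(191 + 8\right) = \frac{29119}{70} \cdot 199 = \frac{5794681}{70}$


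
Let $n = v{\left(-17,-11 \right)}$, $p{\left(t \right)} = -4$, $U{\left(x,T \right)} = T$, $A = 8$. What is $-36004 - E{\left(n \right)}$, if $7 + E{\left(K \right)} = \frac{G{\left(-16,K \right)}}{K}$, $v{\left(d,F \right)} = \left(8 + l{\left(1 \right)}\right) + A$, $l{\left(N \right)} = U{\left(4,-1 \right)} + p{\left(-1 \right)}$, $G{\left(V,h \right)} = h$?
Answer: $-35998$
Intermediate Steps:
$l{\left(N \right)} = -5$ ($l{\left(N \right)} = -1 - 4 = -5$)
$v{\left(d,F \right)} = 11$ ($v{\left(d,F \right)} = \left(8 - 5\right) + 8 = 3 + 8 = 11$)
$n = 11$
$E{\left(K \right)} = -6$ ($E{\left(K \right)} = -7 + \frac{K}{K} = -7 + 1 = -6$)
$-36004 - E{\left(n \right)} = -36004 - -6 = -36004 + 6 = -35998$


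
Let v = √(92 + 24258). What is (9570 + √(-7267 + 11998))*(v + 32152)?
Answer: (9570 + √4731)*(32152 + 5*√974) ≈ 3.1141e+8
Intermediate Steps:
v = 5*√974 (v = √24350 = 5*√974 ≈ 156.04)
(9570 + √(-7267 + 11998))*(v + 32152) = (9570 + √(-7267 + 11998))*(5*√974 + 32152) = (9570 + √4731)*(32152 + 5*√974)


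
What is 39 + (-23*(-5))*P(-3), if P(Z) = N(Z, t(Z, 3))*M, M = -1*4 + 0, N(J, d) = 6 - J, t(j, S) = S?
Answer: -4101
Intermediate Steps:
M = -4 (M = -4 + 0 = -4)
P(Z) = -24 + 4*Z (P(Z) = (6 - Z)*(-4) = -24 + 4*Z)
39 + (-23*(-5))*P(-3) = 39 + (-23*(-5))*(-24 + 4*(-3)) = 39 + 115*(-24 - 12) = 39 + 115*(-36) = 39 - 4140 = -4101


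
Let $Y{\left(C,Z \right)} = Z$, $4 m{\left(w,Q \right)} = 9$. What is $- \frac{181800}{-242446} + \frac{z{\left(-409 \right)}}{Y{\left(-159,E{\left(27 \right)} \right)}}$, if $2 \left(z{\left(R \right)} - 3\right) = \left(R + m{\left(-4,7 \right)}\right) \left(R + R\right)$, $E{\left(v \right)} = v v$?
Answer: $\frac{80933515865}{353486268} \approx 228.96$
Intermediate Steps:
$m{\left(w,Q \right)} = \frac{9}{4}$ ($m{\left(w,Q \right)} = \frac{1}{4} \cdot 9 = \frac{9}{4}$)
$E{\left(v \right)} = v^{2}$
$z{\left(R \right)} = 3 + R \left(\frac{9}{4} + R\right)$ ($z{\left(R \right)} = 3 + \frac{\left(R + \frac{9}{4}\right) \left(R + R\right)}{2} = 3 + \frac{\left(\frac{9}{4} + R\right) 2 R}{2} = 3 + \frac{2 R \left(\frac{9}{4} + R\right)}{2} = 3 + R \left(\frac{9}{4} + R\right)$)
$- \frac{181800}{-242446} + \frac{z{\left(-409 \right)}}{Y{\left(-159,E{\left(27 \right)} \right)}} = - \frac{181800}{-242446} + \frac{3 + \left(-409\right)^{2} + \frac{9}{4} \left(-409\right)}{27^{2}} = \left(-181800\right) \left(- \frac{1}{242446}\right) + \frac{3 + 167281 - \frac{3681}{4}}{729} = \frac{90900}{121223} + \frac{665455}{4} \cdot \frac{1}{729} = \frac{90900}{121223} + \frac{665455}{2916} = \frac{80933515865}{353486268}$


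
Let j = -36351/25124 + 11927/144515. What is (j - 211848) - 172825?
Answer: -1396673704791597/3630794860 ≈ -3.8467e+5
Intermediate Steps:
j = -4953610817/3630794860 (j = -36351*1/25124 + 11927*(1/144515) = -36351/25124 + 11927/144515 = -4953610817/3630794860 ≈ -1.3643)
(j - 211848) - 172825 = (-4953610817/3630794860 - 211848) - 172825 = -769181583112097/3630794860 - 172825 = -1396673704791597/3630794860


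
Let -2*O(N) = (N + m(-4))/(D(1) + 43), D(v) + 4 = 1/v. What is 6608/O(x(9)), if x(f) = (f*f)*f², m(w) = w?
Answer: -528640/6557 ≈ -80.622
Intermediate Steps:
D(v) = -4 + 1/v
x(f) = f⁴ (x(f) = f²*f² = f⁴)
O(N) = 1/20 - N/80 (O(N) = -(N - 4)/(2*((-4 + 1/1) + 43)) = -(-4 + N)/(2*((-4 + 1) + 43)) = -(-4 + N)/(2*(-3 + 43)) = -(-4 + N)/(2*40) = -(-⅒ + N/40)/2 = 1/20 - N/80)
6608/O(x(9)) = 6608/(1/20 - 1/80*9⁴) = 6608/(1/20 - 1/80*6561) = 6608/(1/20 - 6561/80) = 6608/(-6557/80) = 6608*(-80/6557) = -528640/6557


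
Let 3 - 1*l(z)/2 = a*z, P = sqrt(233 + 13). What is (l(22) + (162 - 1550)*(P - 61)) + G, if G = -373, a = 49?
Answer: 82145 - 1388*sqrt(246) ≈ 60375.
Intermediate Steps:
P = sqrt(246) ≈ 15.684
l(z) = 6 - 98*z
(l(22) + (162 - 1550)*(P - 61)) + G = ((6 - 98*22) + (162 - 1550)*(sqrt(246) - 61)) - 373 = ((6 - 2156) - 1388*(-61 + sqrt(246))) - 373 = (-2150 + (84668 - 1388*sqrt(246))) - 373 = (82518 - 1388*sqrt(246)) - 373 = 82145 - 1388*sqrt(246)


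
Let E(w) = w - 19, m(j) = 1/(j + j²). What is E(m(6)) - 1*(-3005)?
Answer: 125413/42 ≈ 2986.0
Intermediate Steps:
E(w) = -19 + w
E(m(6)) - 1*(-3005) = (-19 + 1/(6*(1 + 6))) - 1*(-3005) = (-19 + (⅙)/7) + 3005 = (-19 + (⅙)*(⅐)) + 3005 = (-19 + 1/42) + 3005 = -797/42 + 3005 = 125413/42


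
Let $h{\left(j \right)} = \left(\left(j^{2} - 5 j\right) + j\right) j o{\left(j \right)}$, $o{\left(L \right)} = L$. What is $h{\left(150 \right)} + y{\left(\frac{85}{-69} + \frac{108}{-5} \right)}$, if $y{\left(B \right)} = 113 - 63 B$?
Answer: $\frac{56666428412}{115} \approx 4.9275 \cdot 10^{8}$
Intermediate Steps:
$h{\left(j \right)} = j^{2} \left(j^{2} - 4 j\right)$ ($h{\left(j \right)} = \left(\left(j^{2} - 5 j\right) + j\right) j j = \left(j^{2} - 4 j\right) j j = j \left(j^{2} - 4 j\right) j = j^{2} \left(j^{2} - 4 j\right)$)
$y{\left(B \right)} = 113 - 63 B$
$h{\left(150 \right)} + y{\left(\frac{85}{-69} + \frac{108}{-5} \right)} = 150^{3} \left(-4 + 150\right) - \left(-113 + 63 \left(\frac{85}{-69} + \frac{108}{-5}\right)\right) = 3375000 \cdot 146 - \left(-113 + 63 \left(85 \left(- \frac{1}{69}\right) + 108 \left(- \frac{1}{5}\right)\right)\right) = 492750000 - \left(-113 + 63 \left(- \frac{85}{69} - \frac{108}{5}\right)\right) = 492750000 + \left(113 - - \frac{165417}{115}\right) = 492750000 + \left(113 + \frac{165417}{115}\right) = 492750000 + \frac{178412}{115} = \frac{56666428412}{115}$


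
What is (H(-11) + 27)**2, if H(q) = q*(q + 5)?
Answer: 8649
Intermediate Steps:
H(q) = q*(5 + q)
(H(-11) + 27)**2 = (-11*(5 - 11) + 27)**2 = (-11*(-6) + 27)**2 = (66 + 27)**2 = 93**2 = 8649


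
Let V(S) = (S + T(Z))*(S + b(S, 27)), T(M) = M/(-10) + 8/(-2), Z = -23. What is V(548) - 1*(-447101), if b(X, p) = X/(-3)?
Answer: 3233413/5 ≈ 6.4668e+5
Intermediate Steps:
T(M) = -4 - M/10 (T(M) = M*(-⅒) + 8*(-½) = -M/10 - 4 = -4 - M/10)
b(X, p) = -X/3 (b(X, p) = X*(-⅓) = -X/3)
V(S) = 2*S*(-17/10 + S)/3 (V(S) = (S + (-4 - ⅒*(-23)))*(S - S/3) = (S + (-4 + 23/10))*(2*S/3) = (S - 17/10)*(2*S/3) = (-17/10 + S)*(2*S/3) = 2*S*(-17/10 + S)/3)
V(548) - 1*(-447101) = (1/15)*548*(-17 + 10*548) - 1*(-447101) = (1/15)*548*(-17 + 5480) + 447101 = (1/15)*548*5463 + 447101 = 997908/5 + 447101 = 3233413/5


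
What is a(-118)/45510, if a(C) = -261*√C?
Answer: -87*I*√118/15170 ≈ -0.062298*I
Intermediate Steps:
a(-118)/45510 = -261*I*√118/45510 = -261*I*√118*(1/45510) = -87*I*√118/15170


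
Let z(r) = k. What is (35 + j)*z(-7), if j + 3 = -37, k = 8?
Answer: -40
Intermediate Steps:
z(r) = 8
j = -40 (j = -3 - 37 = -40)
(35 + j)*z(-7) = (35 - 40)*8 = -5*8 = -40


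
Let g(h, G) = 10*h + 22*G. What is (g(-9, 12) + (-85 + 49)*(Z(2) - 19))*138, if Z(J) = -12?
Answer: 178020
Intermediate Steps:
(g(-9, 12) + (-85 + 49)*(Z(2) - 19))*138 = ((10*(-9) + 22*12) + (-85 + 49)*(-12 - 19))*138 = ((-90 + 264) - 36*(-31))*138 = (174 + 1116)*138 = 1290*138 = 178020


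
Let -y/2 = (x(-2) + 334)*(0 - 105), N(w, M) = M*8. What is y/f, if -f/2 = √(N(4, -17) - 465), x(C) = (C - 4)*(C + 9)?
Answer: 30660*I*√601/601 ≈ 1250.6*I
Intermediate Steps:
x(C) = (-4 + C)*(9 + C)
N(w, M) = 8*M
f = -2*I*√601 (f = -2*√(8*(-17) - 465) = -2*√(-136 - 465) = -2*I*√601 ≈ -49.031*I)
y = 61320 (y = -2*((-36 + (-2)² + 5*(-2)) + 334)*(0 - 105) = -2*((-36 + 4 - 10) + 334)*(-105) = -2*(-42 + 334)*(-105) = -584*(-105) = -2*(-30660) = 61320)
y/f = 61320/((-2*I*√601)) = 61320*(I*√601/1202) = 30660*I*√601/601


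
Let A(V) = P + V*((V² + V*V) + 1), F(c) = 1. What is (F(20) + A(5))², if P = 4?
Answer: 67600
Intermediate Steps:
A(V) = 4 + V*(1 + 2*V²) (A(V) = 4 + V*((V² + V*V) + 1) = 4 + V*((V² + V²) + 1) = 4 + V*(2*V² + 1) = 4 + V*(1 + 2*V²))
(F(20) + A(5))² = (1 + (4 + 5 + 2*5³))² = (1 + (4 + 5 + 2*125))² = (1 + (4 + 5 + 250))² = (1 + 259)² = 260² = 67600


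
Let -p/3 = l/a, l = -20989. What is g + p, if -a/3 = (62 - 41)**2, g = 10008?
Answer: 4392539/441 ≈ 9960.4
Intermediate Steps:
a = -1323 (a = -3*(62 - 41)**2 = -3*21**2 = -3*441 = -1323)
p = -20989/441 (p = -(-62967)/(-1323) = -(-62967)*(-1)/1323 = -3*20989/1323 = -20989/441 ≈ -47.594)
g + p = 10008 - 20989/441 = 4392539/441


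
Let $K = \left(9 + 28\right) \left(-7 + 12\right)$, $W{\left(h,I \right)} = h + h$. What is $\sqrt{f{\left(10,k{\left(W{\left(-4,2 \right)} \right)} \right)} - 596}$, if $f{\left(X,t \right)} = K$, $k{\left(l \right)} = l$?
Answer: $i \sqrt{411} \approx 20.273 i$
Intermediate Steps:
$W{\left(h,I \right)} = 2 h$
$K = 185$ ($K = 37 \cdot 5 = 185$)
$f{\left(X,t \right)} = 185$
$\sqrt{f{\left(10,k{\left(W{\left(-4,2 \right)} \right)} \right)} - 596} = \sqrt{185 - 596} = \sqrt{-411} = i \sqrt{411}$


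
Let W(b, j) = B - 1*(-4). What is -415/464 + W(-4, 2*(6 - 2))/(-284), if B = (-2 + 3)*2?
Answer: -30161/32944 ≈ -0.91552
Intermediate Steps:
B = 2 (B = 1*2 = 2)
W(b, j) = 6 (W(b, j) = 2 - 1*(-4) = 2 + 4 = 6)
-415/464 + W(-4, 2*(6 - 2))/(-284) = -415/464 + 6/(-284) = -415*1/464 + 6*(-1/284) = -415/464 - 3/142 = -30161/32944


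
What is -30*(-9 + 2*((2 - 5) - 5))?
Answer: 750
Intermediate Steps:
-30*(-9 + 2*((2 - 5) - 5)) = -30*(-9 + 2*(-3 - 5)) = -30*(-9 + 2*(-8)) = -30*(-9 - 16) = -30*(-25) = 750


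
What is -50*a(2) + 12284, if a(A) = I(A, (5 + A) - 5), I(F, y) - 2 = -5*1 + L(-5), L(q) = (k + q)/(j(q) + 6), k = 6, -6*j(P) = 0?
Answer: 37277/3 ≈ 12426.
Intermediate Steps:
j(P) = 0 (j(P) = -1/6*0 = 0)
L(q) = 1 + q/6 (L(q) = (6 + q)/(0 + 6) = (6 + q)/6 = (6 + q)*(1/6) = 1 + q/6)
I(F, y) = -17/6 (I(F, y) = 2 + (-5*1 + (1 + (1/6)*(-5))) = 2 + (-5 + (1 - 5/6)) = 2 + (-5 + 1/6) = 2 - 29/6 = -17/6)
a(A) = -17/6
-50*a(2) + 12284 = -50*(-17/6) + 12284 = 425/3 + 12284 = 37277/3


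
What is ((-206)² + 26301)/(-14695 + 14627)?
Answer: -68737/68 ≈ -1010.8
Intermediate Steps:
((-206)² + 26301)/(-14695 + 14627) = (42436 + 26301)/(-68) = 68737*(-1/68) = -68737/68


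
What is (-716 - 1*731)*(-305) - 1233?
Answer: 440102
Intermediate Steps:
(-716 - 1*731)*(-305) - 1233 = (-716 - 731)*(-305) - 1233 = -1447*(-305) - 1233 = 441335 - 1233 = 440102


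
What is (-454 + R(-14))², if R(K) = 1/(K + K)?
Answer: 161620369/784 ≈ 2.0615e+5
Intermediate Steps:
R(K) = 1/(2*K)
(-454 + R(-14))² = (-454 + (½)/(-14))² = (-454 + (½)*(-1/14))² = (-454 - 1/28)² = (-12713/28)² = 161620369/784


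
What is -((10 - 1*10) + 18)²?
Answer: -324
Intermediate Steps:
-((10 - 1*10) + 18)² = -((10 - 10) + 18)² = -(0 + 18)² = -1*18² = -1*324 = -324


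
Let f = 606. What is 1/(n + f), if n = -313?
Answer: 1/293 ≈ 0.0034130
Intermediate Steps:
1/(n + f) = 1/(-313 + 606) = 1/293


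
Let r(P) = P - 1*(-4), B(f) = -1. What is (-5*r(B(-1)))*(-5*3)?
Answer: 225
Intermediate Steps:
r(P) = 4 + P (r(P) = P + 4 = 4 + P)
(-5*r(B(-1)))*(-5*3) = (-5*(4 - 1))*(-5*3) = -5*3*(-15) = -15*(-15) = 225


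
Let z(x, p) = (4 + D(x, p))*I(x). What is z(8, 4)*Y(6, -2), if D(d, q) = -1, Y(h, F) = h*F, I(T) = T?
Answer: -288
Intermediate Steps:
Y(h, F) = F*h
z(x, p) = 3*x (z(x, p) = (4 - 1)*x = 3*x)
z(8, 4)*Y(6, -2) = (3*8)*(-2*6) = 24*(-12) = -288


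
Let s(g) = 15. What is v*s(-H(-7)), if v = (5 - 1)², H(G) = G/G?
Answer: 240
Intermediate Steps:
H(G) = 1
v = 16 (v = 4² = 16)
v*s(-H(-7)) = 16*15 = 240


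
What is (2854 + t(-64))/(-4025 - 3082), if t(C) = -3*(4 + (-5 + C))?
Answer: -3049/7107 ≈ -0.42901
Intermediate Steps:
t(C) = 3 - 3*C (t(C) = -3*(-1 + C) = 3 - 3*C)
(2854 + t(-64))/(-4025 - 3082) = (2854 + (3 - 3*(-64)))/(-4025 - 3082) = (2854 + (3 + 192))/(-7107) = (2854 + 195)*(-1/7107) = 3049*(-1/7107) = -3049/7107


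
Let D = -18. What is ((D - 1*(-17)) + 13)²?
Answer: 144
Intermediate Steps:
((D - 1*(-17)) + 13)² = ((-18 - 1*(-17)) + 13)² = ((-18 + 17) + 13)² = (-1 + 13)² = 12² = 144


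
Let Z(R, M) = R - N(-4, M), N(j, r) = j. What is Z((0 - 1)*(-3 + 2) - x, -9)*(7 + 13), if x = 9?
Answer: -80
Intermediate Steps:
Z(R, M) = 4 + R (Z(R, M) = R - 1*(-4) = R + 4 = 4 + R)
Z((0 - 1)*(-3 + 2) - x, -9)*(7 + 13) = (4 + ((0 - 1)*(-3 + 2) - 1*9))*(7 + 13) = (4 + (-1*(-1) - 9))*20 = (4 + (1 - 9))*20 = (4 - 8)*20 = -4*20 = -80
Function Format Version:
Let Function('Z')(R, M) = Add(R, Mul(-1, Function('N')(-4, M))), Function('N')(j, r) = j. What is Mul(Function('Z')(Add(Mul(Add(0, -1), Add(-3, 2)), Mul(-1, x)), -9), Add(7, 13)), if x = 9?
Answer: -80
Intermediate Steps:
Function('Z')(R, M) = Add(4, R) (Function('Z')(R, M) = Add(R, Mul(-1, -4)) = Add(R, 4) = Add(4, R))
Mul(Function('Z')(Add(Mul(Add(0, -1), Add(-3, 2)), Mul(-1, x)), -9), Add(7, 13)) = Mul(Add(4, Add(Mul(Add(0, -1), Add(-3, 2)), Mul(-1, 9))), Add(7, 13)) = Mul(Add(4, Add(Mul(-1, -1), -9)), 20) = Mul(Add(4, Add(1, -9)), 20) = Mul(Add(4, -8), 20) = Mul(-4, 20) = -80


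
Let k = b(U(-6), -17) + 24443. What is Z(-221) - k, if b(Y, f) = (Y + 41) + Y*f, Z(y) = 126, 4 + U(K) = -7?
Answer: -24534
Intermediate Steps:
U(K) = -11 (U(K) = -4 - 7 = -11)
b(Y, f) = 41 + Y + Y*f (b(Y, f) = (41 + Y) + Y*f = 41 + Y + Y*f)
k = 24660 (k = (41 - 11 - 11*(-17)) + 24443 = (41 - 11 + 187) + 24443 = 217 + 24443 = 24660)
Z(-221) - k = 126 - 1*24660 = 126 - 24660 = -24534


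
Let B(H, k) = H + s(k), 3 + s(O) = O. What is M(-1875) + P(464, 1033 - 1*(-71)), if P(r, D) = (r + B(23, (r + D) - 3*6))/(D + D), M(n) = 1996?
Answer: 734867/368 ≈ 1996.9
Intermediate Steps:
s(O) = -3 + O
B(H, k) = -3 + H + k (B(H, k) = H + (-3 + k) = -3 + H + k)
P(r, D) = (2 + D + 2*r)/(2*D) (P(r, D) = (r + (-3 + 23 + ((r + D) - 3*6)))/(D + D) = (r + (-3 + 23 + ((D + r) - 18)))/((2*D)) = (r + (-3 + 23 + (-18 + D + r)))*(1/(2*D)) = (r + (2 + D + r))*(1/(2*D)) = (2 + D + 2*r)*(1/(2*D)) = (2 + D + 2*r)/(2*D))
M(-1875) + P(464, 1033 - 1*(-71)) = 1996 + (1 + 464 + (1033 - 1*(-71))/2)/(1033 - 1*(-71)) = 1996 + (1 + 464 + (1033 + 71)/2)/(1033 + 71) = 1996 + (1 + 464 + (½)*1104)/1104 = 1996 + (1 + 464 + 552)/1104 = 1996 + (1/1104)*1017 = 1996 + 339/368 = 734867/368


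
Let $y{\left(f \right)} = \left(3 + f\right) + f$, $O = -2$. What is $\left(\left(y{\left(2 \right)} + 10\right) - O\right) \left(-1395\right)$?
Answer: $-26505$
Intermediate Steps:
$y{\left(f \right)} = 3 + 2 f$
$\left(\left(y{\left(2 \right)} + 10\right) - O\right) \left(-1395\right) = \left(\left(\left(3 + 2 \cdot 2\right) + 10\right) - -2\right) \left(-1395\right) = \left(\left(\left(3 + 4\right) + 10\right) + 2\right) \left(-1395\right) = \left(\left(7 + 10\right) + 2\right) \left(-1395\right) = \left(17 + 2\right) \left(-1395\right) = 19 \left(-1395\right) = -26505$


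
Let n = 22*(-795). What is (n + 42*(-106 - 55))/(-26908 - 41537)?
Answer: 8084/22815 ≈ 0.35433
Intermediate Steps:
n = -17490
(n + 42*(-106 - 55))/(-26908 - 41537) = (-17490 + 42*(-106 - 55))/(-26908 - 41537) = (-17490 + 42*(-161))/(-68445) = (-17490 - 6762)*(-1/68445) = -24252*(-1/68445) = 8084/22815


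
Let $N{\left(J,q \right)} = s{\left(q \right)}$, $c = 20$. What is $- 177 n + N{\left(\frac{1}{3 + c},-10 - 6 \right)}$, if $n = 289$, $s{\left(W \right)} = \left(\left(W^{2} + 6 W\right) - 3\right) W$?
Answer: $-53665$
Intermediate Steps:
$s{\left(W \right)} = W \left(-3 + W^{2} + 6 W\right)$ ($s{\left(W \right)} = \left(-3 + W^{2} + 6 W\right) W = W \left(-3 + W^{2} + 6 W\right)$)
$N{\left(J,q \right)} = q \left(-3 + q^{2} + 6 q\right)$
$- 177 n + N{\left(\frac{1}{3 + c},-10 - 6 \right)} = \left(-177\right) 289 + \left(-10 - 6\right) \left(-3 + \left(-10 - 6\right)^{2} + 6 \left(-10 - 6\right)\right) = -51153 + \left(-10 - 6\right) \left(-3 + \left(-10 - 6\right)^{2} + 6 \left(-10 - 6\right)\right) = -51153 - 16 \left(-3 + \left(-16\right)^{2} + 6 \left(-16\right)\right) = -51153 - 16 \left(-3 + 256 - 96\right) = -51153 - 2512 = -53665$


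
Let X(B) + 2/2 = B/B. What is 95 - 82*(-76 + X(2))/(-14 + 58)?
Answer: 2603/11 ≈ 236.64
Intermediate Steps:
X(B) = 0 (X(B) = -1 + B/B = -1 + 1 = 0)
95 - 82*(-76 + X(2))/(-14 + 58) = 95 - 82*(-76 + 0)/(-14 + 58) = 95 - (-6232)/44 = 95 - 82*(-19/11) = 95 + 1558/11 = 2603/11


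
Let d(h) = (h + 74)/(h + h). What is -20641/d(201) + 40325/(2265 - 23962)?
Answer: -180045895729/5966675 ≈ -30175.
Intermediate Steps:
d(h) = (74 + h)/(2*h) (d(h) = (74 + h)/((2*h)) = (74 + h)*(1/(2*h)) = (74 + h)/(2*h))
-20641/d(201) + 40325/(2265 - 23962) = -20641*402/(74 + 201) + 40325/(2265 - 23962) = -20641/((½)*(1/201)*275) + 40325/(-21697) = -20641/275/402 + 40325*(-1/21697) = -20641*402/275 - 40325/21697 = -8297682/275 - 40325/21697 = -180045895729/5966675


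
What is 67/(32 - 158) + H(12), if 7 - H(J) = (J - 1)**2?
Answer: -14431/126 ≈ -114.53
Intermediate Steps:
H(J) = 7 - (-1 + J)**2 (H(J) = 7 - (J - 1)**2 = 7 - (-1 + J)**2)
67/(32 - 158) + H(12) = 67/(32 - 158) + (7 - (-1 + 12)**2) = 67/(-126) + (7 - 1*11**2) = -1/126*67 + (7 - 1*121) = -67/126 + (7 - 121) = -67/126 - 114 = -14431/126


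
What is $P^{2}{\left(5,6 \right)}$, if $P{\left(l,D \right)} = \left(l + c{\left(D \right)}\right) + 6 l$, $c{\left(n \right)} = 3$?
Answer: $1444$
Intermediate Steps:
$P{\left(l,D \right)} = 3 + 7 l$ ($P{\left(l,D \right)} = \left(l + 3\right) + 6 l = \left(3 + l\right) + 6 l = 3 + 7 l$)
$P^{2}{\left(5,6 \right)} = \left(3 + 7 \cdot 5\right)^{2} = \left(3 + 35\right)^{2} = 38^{2} = 1444$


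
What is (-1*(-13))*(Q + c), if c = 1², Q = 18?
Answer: 247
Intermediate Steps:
c = 1
(-1*(-13))*(Q + c) = (-1*(-13))*(18 + 1) = 13*19 = 247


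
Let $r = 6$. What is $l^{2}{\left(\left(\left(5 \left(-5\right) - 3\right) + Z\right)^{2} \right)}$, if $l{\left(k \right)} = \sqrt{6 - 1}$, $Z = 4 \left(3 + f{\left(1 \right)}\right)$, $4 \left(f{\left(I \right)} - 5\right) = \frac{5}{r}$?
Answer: $5$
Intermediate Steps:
$f{\left(I \right)} = \frac{125}{24}$ ($f{\left(I \right)} = 5 + \frac{5 \cdot \frac{1}{6}}{4} = 5 + \frac{1}{4} \cdot \frac{5}{6} = 5 + \frac{5}{24} = \frac{125}{24}$)
$Z = \frac{197}{6}$ ($Z = 4 \left(3 + \frac{125}{24}\right) = 4 \cdot \frac{197}{24} = \frac{197}{6} \approx 32.833$)
$l{\left(k \right)} = \sqrt{5}$
$l^{2}{\left(\left(\left(5 \left(-5\right) - 3\right) + Z\right)^{2} \right)} = \left(\sqrt{5}\right)^{2} = 5$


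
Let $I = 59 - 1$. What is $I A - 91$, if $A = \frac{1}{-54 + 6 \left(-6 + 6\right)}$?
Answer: $- \frac{2486}{27} \approx -92.074$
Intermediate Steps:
$A = - \frac{1}{54}$ ($A = \frac{1}{-54 + 6 \cdot 0} = \frac{1}{-54 + 0} = \frac{1}{-54} = - \frac{1}{54} \approx -0.018519$)
$I = 58$
$I A - 91 = 58 \left(- \frac{1}{54}\right) - 91 = - \frac{29}{27} - 91 = - \frac{2486}{27}$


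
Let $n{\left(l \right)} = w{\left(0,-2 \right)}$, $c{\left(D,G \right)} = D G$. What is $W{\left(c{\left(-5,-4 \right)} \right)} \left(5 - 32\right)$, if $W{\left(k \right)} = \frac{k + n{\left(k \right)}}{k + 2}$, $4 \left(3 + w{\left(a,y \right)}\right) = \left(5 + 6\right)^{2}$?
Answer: $- \frac{5103}{88} \approx -57.989$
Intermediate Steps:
$w{\left(a,y \right)} = \frac{109}{4}$ ($w{\left(a,y \right)} = -3 + \frac{\left(5 + 6\right)^{2}}{4} = -3 + \frac{11^{2}}{4} = -3 + \frac{1}{4} \cdot 121 = -3 + \frac{121}{4} = \frac{109}{4}$)
$n{\left(l \right)} = \frac{109}{4}$
$W{\left(k \right)} = \frac{\frac{109}{4} + k}{2 + k}$ ($W{\left(k \right)} = \frac{k + \frac{109}{4}}{k + 2} = \frac{\frac{109}{4} + k}{2 + k}$)
$W{\left(c{\left(-5,-4 \right)} \right)} \left(5 - 32\right) = \frac{\frac{109}{4} - -20}{2 - -20} \left(5 - 32\right) = \frac{\frac{109}{4} + 20}{2 + 20} \left(-27\right) = \frac{1}{22} \cdot \frac{189}{4} \left(-27\right) = \frac{189}{88} \left(-27\right) = - \frac{5103}{88}$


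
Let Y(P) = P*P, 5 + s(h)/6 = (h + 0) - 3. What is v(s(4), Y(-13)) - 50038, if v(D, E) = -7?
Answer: -50045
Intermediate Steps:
s(h) = -48 + 6*h (s(h) = -30 + 6*((h + 0) - 3) = -30 + 6*(h - 3) = -30 + 6*(-3 + h) = -30 + (-18 + 6*h) = -48 + 6*h)
Y(P) = P²
v(s(4), Y(-13)) - 50038 = -7 - 50038 = -50045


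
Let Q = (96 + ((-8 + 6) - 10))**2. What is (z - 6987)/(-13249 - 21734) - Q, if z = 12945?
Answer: -27427334/3887 ≈ -7056.2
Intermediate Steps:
Q = 7056 (Q = (96 + (-2 - 10))**2 = (96 - 12)**2 = 84**2 = 7056)
(z - 6987)/(-13249 - 21734) - Q = (12945 - 6987)/(-13249 - 21734) - 1*7056 = 5958/(-34983) - 7056 = 5958*(-1/34983) - 7056 = -662/3887 - 7056 = -27427334/3887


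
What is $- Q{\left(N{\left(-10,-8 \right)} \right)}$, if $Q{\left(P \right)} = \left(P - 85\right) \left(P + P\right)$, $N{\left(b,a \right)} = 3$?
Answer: $492$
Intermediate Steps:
$Q{\left(P \right)} = 2 P \left(-85 + P\right)$ ($Q{\left(P \right)} = \left(-85 + P\right) 2 P = 2 P \left(-85 + P\right)$)
$- Q{\left(N{\left(-10,-8 \right)} \right)} = - 2 \cdot 3 \left(-85 + 3\right) = - 2 \cdot 3 \left(-82\right) = \left(-1\right) \left(-492\right) = 492$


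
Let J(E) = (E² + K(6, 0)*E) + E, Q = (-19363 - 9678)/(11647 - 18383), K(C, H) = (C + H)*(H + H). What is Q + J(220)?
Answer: 327533361/6736 ≈ 48624.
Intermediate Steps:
K(C, H) = 2*H*(C + H) (K(C, H) = (C + H)*(2*H) = 2*H*(C + H))
Q = 29041/6736 (Q = -29041/(-6736) = -29041*(-1/6736) = 29041/6736 ≈ 4.3113)
J(E) = E + E² (J(E) = (E² + (2*0*(6 + 0))*E) + E = (E² + (2*0*6)*E) + E = (E² + 0*E) + E = (E² + 0) + E = E² + E = E + E²)
Q + J(220) = 29041/6736 + 220*(1 + 220) = 29041/6736 + 220*221 = 29041/6736 + 48620 = 327533361/6736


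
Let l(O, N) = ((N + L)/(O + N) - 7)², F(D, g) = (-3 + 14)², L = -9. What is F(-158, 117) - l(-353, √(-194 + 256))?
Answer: 1122275229661/15511955209 - 597675232*√62/15511955209 ≈ 72.046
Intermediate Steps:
F(D, g) = 121 (F(D, g) = 11² = 121)
l(O, N) = (-7 + (-9 + N)/(N + O))² (l(O, N) = ((N - 9)/(O + N) - 7)² = ((-9 + N)/(N + O) - 7)² = (-7 + (-9 + N)/(N + O))²)
F(-158, 117) - l(-353, √(-194 + 256)) = 121 - (9 + 6*√(-194 + 256) + 7*(-353))²/(√(-194 + 256) - 353)² = 121 - (9 + 6*√62 - 2471)²/(√62 - 353)² = 121 - (-2462 + 6*√62)²/(-353 + √62)²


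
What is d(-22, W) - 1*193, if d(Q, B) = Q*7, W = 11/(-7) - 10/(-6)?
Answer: -347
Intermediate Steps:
W = 2/21 (W = 11*(-1/7) - 10*(-1/6) = -11/7 + 5/3 = 2/21 ≈ 0.095238)
d(Q, B) = 7*Q
d(-22, W) - 1*193 = 7*(-22) - 1*193 = -154 - 193 = -347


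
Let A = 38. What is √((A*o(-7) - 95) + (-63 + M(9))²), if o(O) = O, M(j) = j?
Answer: √2555 ≈ 50.547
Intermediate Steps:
√((A*o(-7) - 95) + (-63 + M(9))²) = √((38*(-7) - 95) + (-63 + 9)²) = √((-266 - 95) + (-54)²) = √(-361 + 2916) = √2555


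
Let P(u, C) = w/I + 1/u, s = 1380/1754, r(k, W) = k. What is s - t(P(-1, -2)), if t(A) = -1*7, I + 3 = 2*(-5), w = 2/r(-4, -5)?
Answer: 6829/877 ≈ 7.7868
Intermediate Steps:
s = 690/877 (s = 1380*(1/1754) = 690/877 ≈ 0.78677)
w = -½ (w = 2/(-4) = 2*(-¼) = -½ ≈ -0.50000)
I = -13 (I = -3 + 2*(-5) = -3 - 10 = -13)
P(u, C) = 1/26 + 1/u (P(u, C) = -½/(-13) + 1/u = -½*(-1/13) + 1/u = 1/26 + 1/u)
t(A) = -7
s - t(P(-1, -2)) = 690/877 - 1*(-7) = 690/877 + 7 = 6829/877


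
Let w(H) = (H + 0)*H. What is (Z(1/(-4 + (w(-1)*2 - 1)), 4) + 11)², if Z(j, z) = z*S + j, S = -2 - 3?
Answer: 784/9 ≈ 87.111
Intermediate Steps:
S = -5
w(H) = H² (w(H) = H*H = H²)
Z(j, z) = j - 5*z (Z(j, z) = z*(-5) + j = -5*z + j = j - 5*z)
(Z(1/(-4 + (w(-1)*2 - 1)), 4) + 11)² = ((1/(-4 + ((-1)²*2 - 1)) - 5*4) + 11)² = ((1/(-4 + (1*2 - 1)) - 20) + 11)² = ((1/(-4 + (2 - 1)) - 20) + 11)² = ((1/(-4 + 1) - 20) + 11)² = ((1/(-3) - 20) + 11)² = ((-⅓ - 20) + 11)² = (-61/3 + 11)² = (-28/3)² = 784/9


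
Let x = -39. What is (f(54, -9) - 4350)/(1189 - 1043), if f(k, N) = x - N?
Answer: -30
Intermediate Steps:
f(k, N) = -39 - N
(f(54, -9) - 4350)/(1189 - 1043) = ((-39 - 1*(-9)) - 4350)/(1189 - 1043) = ((-39 + 9) - 4350)/146 = (-30 - 4350)*(1/146) = -4380*1/146 = -30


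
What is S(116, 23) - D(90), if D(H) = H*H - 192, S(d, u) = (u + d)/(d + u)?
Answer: -7907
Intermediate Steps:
S(d, u) = 1 (S(d, u) = (d + u)/(d + u) = 1)
D(H) = -192 + H² (D(H) = H² - 192 = -192 + H²)
S(116, 23) - D(90) = 1 - (-192 + 90²) = 1 - (-192 + 8100) = 1 - 1*7908 = 1 - 7908 = -7907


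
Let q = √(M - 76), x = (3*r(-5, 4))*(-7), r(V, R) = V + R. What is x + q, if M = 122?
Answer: 21 + √46 ≈ 27.782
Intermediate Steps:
r(V, R) = R + V
x = 21 (x = (3*(4 - 5))*(-7) = (3*(-1))*(-7) = -3*(-7) = 21)
q = √46 (q = √(122 - 76) = √46 ≈ 6.7823)
x + q = 21 + √46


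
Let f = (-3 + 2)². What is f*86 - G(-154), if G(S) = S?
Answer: 240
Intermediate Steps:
f = 1 (f = (-1)² = 1)
f*86 - G(-154) = 1*86 - 1*(-154) = 86 + 154 = 240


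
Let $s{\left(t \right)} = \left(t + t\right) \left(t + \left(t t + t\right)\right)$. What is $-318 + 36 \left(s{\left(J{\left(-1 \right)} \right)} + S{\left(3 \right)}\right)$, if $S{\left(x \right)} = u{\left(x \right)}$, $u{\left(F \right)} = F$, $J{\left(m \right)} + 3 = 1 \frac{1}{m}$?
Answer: $-2514$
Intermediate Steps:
$J{\left(m \right)} = -3 + \frac{1}{m}$ ($J{\left(m \right)} = -3 + 1 \frac{1}{m} = -3 + \frac{1}{m}$)
$S{\left(x \right)} = x$
$s{\left(t \right)} = 2 t \left(t^{2} + 2 t\right)$ ($s{\left(t \right)} = 2 t \left(t + \left(t^{2} + t\right)\right) = 2 t \left(t + \left(t + t^{2}\right)\right) = 2 t \left(t^{2} + 2 t\right)$)
$-318 + 36 \left(s{\left(J{\left(-1 \right)} \right)} + S{\left(3 \right)}\right) = -318 + 36 \left(2 \left(-3 + \frac{1}{-1}\right)^{2} \left(2 - \left(3 - \frac{1}{-1}\right)\right) + 3\right) = -318 + 36 \left(2 \left(-3 - 1\right)^{2} \left(2 - 4\right) + 3\right) = -318 + 36 \left(2 \left(-4\right)^{2} \left(2 - 4\right) + 3\right) = -318 + 36 \left(2 \cdot 16 \left(-2\right) + 3\right) = -318 + 36 \left(-64 + 3\right) = -318 + 36 \left(-61\right) = -318 - 2196 = -2514$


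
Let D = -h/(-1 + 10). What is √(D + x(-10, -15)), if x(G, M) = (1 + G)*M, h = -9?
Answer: 2*√34 ≈ 11.662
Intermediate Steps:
x(G, M) = M*(1 + G)
D = 1 (D = -(-9)/(-1 + 10) = -(-9)/9 = -1*(-1) = 1)
√(D + x(-10, -15)) = √(1 - 15*(1 - 10)) = √(1 - 15*(-9)) = √(1 + 135) = √136 = 2*√34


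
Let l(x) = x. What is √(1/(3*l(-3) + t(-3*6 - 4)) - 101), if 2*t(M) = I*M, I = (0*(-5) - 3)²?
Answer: I*√32727/18 ≈ 10.05*I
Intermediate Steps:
I = 9 (I = (0 - 3)² = (-3)² = 9)
t(M) = 9*M/2 (t(M) = (9*M)/2 = 9*M/2)
√(1/(3*l(-3) + t(-3*6 - 4)) - 101) = √(1/(3*(-3) + 9*(-3*6 - 4)/2) - 101) = √(1/(-9 + 9*(-18 - 4)/2) - 101) = √(1/(-9 + (9/2)*(-22)) - 101) = √(1/(-9 - 99) - 101) = √(1/(-108) - 101) = √(-1/108 - 101) = √(-10909/108) = I*√32727/18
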